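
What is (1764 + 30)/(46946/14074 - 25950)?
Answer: -971106/14045129 ≈ -0.069142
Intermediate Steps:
(1764 + 30)/(46946/14074 - 25950) = 1794/(46946*(1/14074) - 25950) = 1794/(23473/7037 - 25950) = 1794/(-182586677/7037) = 1794*(-7037/182586677) = -971106/14045129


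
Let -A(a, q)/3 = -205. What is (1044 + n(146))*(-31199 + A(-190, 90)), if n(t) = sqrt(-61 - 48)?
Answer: -31929696 - 30584*I*sqrt(109) ≈ -3.193e+7 - 3.1931e+5*I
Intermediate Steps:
n(t) = I*sqrt(109) (n(t) = sqrt(-109) = I*sqrt(109))
A(a, q) = 615 (A(a, q) = -3*(-205) = 615)
(1044 + n(146))*(-31199 + A(-190, 90)) = (1044 + I*sqrt(109))*(-31199 + 615) = (1044 + I*sqrt(109))*(-30584) = -31929696 - 30584*I*sqrt(109)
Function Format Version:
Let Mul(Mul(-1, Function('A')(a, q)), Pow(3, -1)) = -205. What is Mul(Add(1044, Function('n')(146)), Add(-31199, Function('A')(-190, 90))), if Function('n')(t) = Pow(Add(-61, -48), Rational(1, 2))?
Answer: Add(-31929696, Mul(-30584, I, Pow(109, Rational(1, 2)))) ≈ Add(-3.1930e+7, Mul(-3.1931e+5, I))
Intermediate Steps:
Function('n')(t) = Mul(I, Pow(109, Rational(1, 2))) (Function('n')(t) = Pow(-109, Rational(1, 2)) = Mul(I, Pow(109, Rational(1, 2))))
Function('A')(a, q) = 615 (Function('A')(a, q) = Mul(-3, -205) = 615)
Mul(Add(1044, Function('n')(146)), Add(-31199, Function('A')(-190, 90))) = Mul(Add(1044, Mul(I, Pow(109, Rational(1, 2)))), Add(-31199, 615)) = Mul(Add(1044, Mul(I, Pow(109, Rational(1, 2)))), -30584) = Add(-31929696, Mul(-30584, I, Pow(109, Rational(1, 2))))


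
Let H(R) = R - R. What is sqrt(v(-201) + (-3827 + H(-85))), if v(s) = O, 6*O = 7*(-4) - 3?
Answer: I*sqrt(137958)/6 ≈ 61.904*I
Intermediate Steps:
O = -31/6 (O = (7*(-4) - 3)/6 = (-28 - 3)/6 = (1/6)*(-31) = -31/6 ≈ -5.1667)
H(R) = 0
v(s) = -31/6
sqrt(v(-201) + (-3827 + H(-85))) = sqrt(-31/6 + (-3827 + 0)) = sqrt(-31/6 - 3827) = sqrt(-22993/6) = I*sqrt(137958)/6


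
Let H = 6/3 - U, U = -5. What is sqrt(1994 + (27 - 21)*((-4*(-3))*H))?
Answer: sqrt(2498) ≈ 49.980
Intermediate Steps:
H = 7 (H = 6/3 - 1*(-5) = 6*(1/3) + 5 = 2 + 5 = 7)
sqrt(1994 + (27 - 21)*((-4*(-3))*H)) = sqrt(1994 + (27 - 21)*(-4*(-3)*7)) = sqrt(1994 + 6*(12*7)) = sqrt(1994 + 6*84) = sqrt(1994 + 504) = sqrt(2498)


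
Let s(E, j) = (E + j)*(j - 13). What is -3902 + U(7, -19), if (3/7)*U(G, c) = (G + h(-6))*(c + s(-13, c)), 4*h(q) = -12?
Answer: 5478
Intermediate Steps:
s(E, j) = (-13 + j)*(E + j) (s(E, j) = (E + j)*(-13 + j) = (-13 + j)*(E + j))
h(q) = -3 (h(q) = (1/4)*(-12) = -3)
U(G, c) = 7*(-3 + G)*(169 + c**2 - 25*c)/3 (U(G, c) = 7*((G - 3)*(c + (c**2 - 13*(-13) - 13*c - 13*c)))/3 = 7*((-3 + G)*(c + (c**2 + 169 - 13*c - 13*c)))/3 = 7*((-3 + G)*(c + (169 + c**2 - 26*c)))/3 = 7*((-3 + G)*(169 + c**2 - 25*c))/3 = 7*(-3 + G)*(169 + c**2 - 25*c)/3)
-3902 + U(7, -19) = -3902 + (-1183 - 7*(-19)**2 + 175*(-19) + (1183/3)*7 - 175/3*7*(-19) + (7/3)*7*(-19)**2) = -3902 + (-1183 - 7*361 - 3325 + 8281/3 + 23275/3 + (7/3)*7*361) = -3902 + (-1183 - 2527 - 3325 + 8281/3 + 23275/3 + 17689/3) = -3902 + 9380 = 5478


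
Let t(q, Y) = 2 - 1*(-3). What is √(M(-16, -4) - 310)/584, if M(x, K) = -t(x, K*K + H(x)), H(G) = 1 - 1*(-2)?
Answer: 3*I*√35/584 ≈ 0.030391*I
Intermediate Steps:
H(G) = 3 (H(G) = 1 + 2 = 3)
t(q, Y) = 5 (t(q, Y) = 2 + 3 = 5)
M(x, K) = -5 (M(x, K) = -1*5 = -5)
√(M(-16, -4) - 310)/584 = √(-5 - 310)/584 = √(-315)*(1/584) = (3*I*√35)*(1/584) = 3*I*√35/584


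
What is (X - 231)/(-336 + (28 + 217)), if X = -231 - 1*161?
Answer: 89/13 ≈ 6.8462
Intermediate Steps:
X = -392 (X = -231 - 161 = -392)
(X - 231)/(-336 + (28 + 217)) = (-392 - 231)/(-336 + (28 + 217)) = -623/(-336 + 245) = -623/(-91) = -623*(-1/91) = 89/13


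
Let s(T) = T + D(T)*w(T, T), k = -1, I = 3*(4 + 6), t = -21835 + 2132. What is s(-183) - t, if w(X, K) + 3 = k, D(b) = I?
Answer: 19400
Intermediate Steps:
t = -19703
I = 30 (I = 3*10 = 30)
D(b) = 30
w(X, K) = -4 (w(X, K) = -3 - 1 = -4)
s(T) = -120 + T (s(T) = T + 30*(-4) = T - 120 = -120 + T)
s(-183) - t = (-120 - 183) - 1*(-19703) = -303 + 19703 = 19400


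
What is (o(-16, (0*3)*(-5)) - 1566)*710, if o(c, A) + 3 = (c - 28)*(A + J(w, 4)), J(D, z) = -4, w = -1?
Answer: -989030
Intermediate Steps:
o(c, A) = -3 + (-28 + c)*(-4 + A) (o(c, A) = -3 + (c - 28)*(A - 4) = -3 + (-28 + c)*(-4 + A))
(o(-16, (0*3)*(-5)) - 1566)*710 = ((109 - 28*0*3*(-5) - 4*(-16) + ((0*3)*(-5))*(-16)) - 1566)*710 = ((109 - 0*(-5) + 64 + (0*(-5))*(-16)) - 1566)*710 = ((109 - 28*0 + 64 + 0*(-16)) - 1566)*710 = ((109 + 0 + 64 + 0) - 1566)*710 = (173 - 1566)*710 = -1393*710 = -989030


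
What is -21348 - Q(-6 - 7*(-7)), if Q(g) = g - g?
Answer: -21348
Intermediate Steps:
Q(g) = 0
-21348 - Q(-6 - 7*(-7)) = -21348 - 1*0 = -21348 + 0 = -21348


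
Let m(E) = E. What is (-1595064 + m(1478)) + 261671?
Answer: -1331915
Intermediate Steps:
(-1595064 + m(1478)) + 261671 = (-1595064 + 1478) + 261671 = -1593586 + 261671 = -1331915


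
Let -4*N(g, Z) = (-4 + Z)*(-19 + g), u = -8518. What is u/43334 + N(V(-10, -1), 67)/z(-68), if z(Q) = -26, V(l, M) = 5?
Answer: -9776615/1126684 ≈ -8.6773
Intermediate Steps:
N(g, Z) = -(-19 + g)*(-4 + Z)/4 (N(g, Z) = -(-4 + Z)*(-19 + g)/4 = -(-19 + g)*(-4 + Z)/4)
u/43334 + N(V(-10, -1), 67)/z(-68) = -8518/43334 + (-19 + 5 + (19/4)*67 - 1/4*67*5)/(-26) = -8518*1/43334 + (-19 + 5 + 1273/4 - 335/4)*(-1/26) = -4259/21667 + (441/2)*(-1/26) = -4259/21667 - 441/52 = -9776615/1126684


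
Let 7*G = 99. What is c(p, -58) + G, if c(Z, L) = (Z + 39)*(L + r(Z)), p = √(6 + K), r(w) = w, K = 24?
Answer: -15525/7 - 19*√30 ≈ -2321.9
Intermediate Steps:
G = 99/7 (G = (⅐)*99 = 99/7 ≈ 14.143)
p = √30 (p = √(6 + 24) = √30 ≈ 5.4772)
c(Z, L) = (39 + Z)*(L + Z) (c(Z, L) = (Z + 39)*(L + Z) = (39 + Z)*(L + Z))
c(p, -58) + G = ((√30)² + 39*(-58) + 39*√30 - 58*√30) + 99/7 = (30 - 2262 + 39*√30 - 58*√30) + 99/7 = (-2232 - 19*√30) + 99/7 = -15525/7 - 19*√30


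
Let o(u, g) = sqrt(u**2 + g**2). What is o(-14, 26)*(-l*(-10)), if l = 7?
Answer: 140*sqrt(218) ≈ 2067.1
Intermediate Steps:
o(u, g) = sqrt(g**2 + u**2)
o(-14, 26)*(-l*(-10)) = sqrt(26**2 + (-14)**2)*(-1*7*(-10)) = sqrt(676 + 196)*(-7*(-10)) = sqrt(872)*70 = (2*sqrt(218))*70 = 140*sqrt(218)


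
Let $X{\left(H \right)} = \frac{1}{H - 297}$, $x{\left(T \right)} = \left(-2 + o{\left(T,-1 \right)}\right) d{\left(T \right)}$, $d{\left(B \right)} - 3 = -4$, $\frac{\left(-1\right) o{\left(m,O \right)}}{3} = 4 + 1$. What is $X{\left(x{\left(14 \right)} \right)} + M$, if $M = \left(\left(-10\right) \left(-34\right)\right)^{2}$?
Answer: $\frac{32367999}{280} \approx 1.156 \cdot 10^{5}$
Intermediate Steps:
$o{\left(m,O \right)} = -15$ ($o{\left(m,O \right)} = - 3 \left(4 + 1\right) = \left(-3\right) 5 = -15$)
$d{\left(B \right)} = -1$ ($d{\left(B \right)} = 3 - 4 = -1$)
$x{\left(T \right)} = 17$ ($x{\left(T \right)} = \left(-2 - 15\right) \left(-1\right) = \left(-17\right) \left(-1\right) = 17$)
$X{\left(H \right)} = \frac{1}{-297 + H}$
$M = 115600$ ($M = 340^{2} = 115600$)
$X{\left(x{\left(14 \right)} \right)} + M = \frac{1}{-297 + 17} + 115600 = \frac{1}{-280} + 115600 = - \frac{1}{280} + 115600 = \frac{32367999}{280}$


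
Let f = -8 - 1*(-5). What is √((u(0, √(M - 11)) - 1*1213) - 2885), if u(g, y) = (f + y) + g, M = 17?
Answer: √(-4101 + √6) ≈ 64.02*I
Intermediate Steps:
f = -3 (f = -8 + 5 = -3)
u(g, y) = -3 + g + y (u(g, y) = (-3 + y) + g = -3 + g + y)
√((u(0, √(M - 11)) - 1*1213) - 2885) = √(((-3 + 0 + √(17 - 11)) - 1*1213) - 2885) = √(((-3 + 0 + √6) - 1213) - 2885) = √(((-3 + √6) - 1213) - 2885) = √((-1216 + √6) - 2885) = √(-4101 + √6)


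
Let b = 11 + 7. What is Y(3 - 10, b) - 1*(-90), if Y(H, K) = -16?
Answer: 74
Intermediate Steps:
b = 18
Y(3 - 10, b) - 1*(-90) = -16 - 1*(-90) = -16 + 90 = 74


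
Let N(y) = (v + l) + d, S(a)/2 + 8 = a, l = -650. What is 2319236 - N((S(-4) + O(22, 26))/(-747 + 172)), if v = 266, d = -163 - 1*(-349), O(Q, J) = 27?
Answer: 2319434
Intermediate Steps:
d = 186 (d = -163 + 349 = 186)
S(a) = -16 + 2*a
N(y) = -198 (N(y) = (266 - 650) + 186 = -384 + 186 = -198)
2319236 - N((S(-4) + O(22, 26))/(-747 + 172)) = 2319236 - 1*(-198) = 2319236 + 198 = 2319434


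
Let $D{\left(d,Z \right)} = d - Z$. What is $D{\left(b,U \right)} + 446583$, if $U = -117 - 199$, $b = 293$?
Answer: $447192$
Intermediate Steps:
$U = -316$
$D{\left(b,U \right)} + 446583 = \left(293 - -316\right) + 446583 = \left(293 + 316\right) + 446583 = 609 + 446583 = 447192$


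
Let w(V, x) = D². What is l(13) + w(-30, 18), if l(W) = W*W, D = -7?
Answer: 218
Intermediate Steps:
l(W) = W²
w(V, x) = 49 (w(V, x) = (-7)² = 49)
l(13) + w(-30, 18) = 13² + 49 = 169 + 49 = 218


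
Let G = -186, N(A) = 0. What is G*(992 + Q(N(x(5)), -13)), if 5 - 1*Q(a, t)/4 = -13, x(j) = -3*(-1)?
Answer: -197904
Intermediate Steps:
x(j) = 3
Q(a, t) = 72 (Q(a, t) = 20 - 4*(-13) = 20 + 52 = 72)
G*(992 + Q(N(x(5)), -13)) = -186*(992 + 72) = -186*1064 = -197904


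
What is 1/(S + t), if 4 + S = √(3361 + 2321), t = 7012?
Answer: 1168/8184397 - √5682/49106382 ≈ 0.00014118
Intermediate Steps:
S = -4 + √5682 (S = -4 + √(3361 + 2321) = -4 + √5682 ≈ 71.379)
1/(S + t) = 1/((-4 + √5682) + 7012) = 1/(7008 + √5682)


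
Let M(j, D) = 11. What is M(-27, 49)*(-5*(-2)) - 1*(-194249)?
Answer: 194359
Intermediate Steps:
M(-27, 49)*(-5*(-2)) - 1*(-194249) = 11*(-5*(-2)) - 1*(-194249) = 11*10 + 194249 = 110 + 194249 = 194359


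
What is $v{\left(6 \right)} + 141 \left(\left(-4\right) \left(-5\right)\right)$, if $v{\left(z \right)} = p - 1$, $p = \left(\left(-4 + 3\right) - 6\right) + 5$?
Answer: $2817$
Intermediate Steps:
$p = -2$ ($p = \left(-1 - 6\right) + 5 = -7 + 5 = -2$)
$v{\left(z \right)} = -3$ ($v{\left(z \right)} = -2 - 1 = -3$)
$v{\left(6 \right)} + 141 \left(\left(-4\right) \left(-5\right)\right) = -3 + 141 \left(\left(-4\right) \left(-5\right)\right) = -3 + 141 \cdot 20 = -3 + 2820 = 2817$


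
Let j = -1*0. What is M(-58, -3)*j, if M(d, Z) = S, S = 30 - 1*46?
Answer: 0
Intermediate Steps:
j = 0
S = -16 (S = 30 - 46 = -16)
M(d, Z) = -16
M(-58, -3)*j = -16*0 = 0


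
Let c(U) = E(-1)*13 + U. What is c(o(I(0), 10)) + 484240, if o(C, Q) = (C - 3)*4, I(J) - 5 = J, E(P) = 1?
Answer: 484261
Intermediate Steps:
I(J) = 5 + J
o(C, Q) = -12 + 4*C (o(C, Q) = (-3 + C)*4 = -12 + 4*C)
c(U) = 13 + U (c(U) = 1*13 + U = 13 + U)
c(o(I(0), 10)) + 484240 = (13 + (-12 + 4*(5 + 0))) + 484240 = (13 + (-12 + 4*5)) + 484240 = (13 + (-12 + 20)) + 484240 = (13 + 8) + 484240 = 21 + 484240 = 484261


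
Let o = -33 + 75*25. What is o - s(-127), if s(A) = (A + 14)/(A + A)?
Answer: 467755/254 ≈ 1841.6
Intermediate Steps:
s(A) = (14 + A)/(2*A) (s(A) = (14 + A)/((2*A)) = (14 + A)*(1/(2*A)) = (14 + A)/(2*A))
o = 1842 (o = -33 + 1875 = 1842)
o - s(-127) = 1842 - (14 - 127)/(2*(-127)) = 1842 - (-1)*(-113)/(2*127) = 1842 - 1*113/254 = 1842 - 113/254 = 467755/254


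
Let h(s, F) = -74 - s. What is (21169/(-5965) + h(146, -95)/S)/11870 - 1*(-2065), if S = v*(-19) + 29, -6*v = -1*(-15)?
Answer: 22370337686293/10833096150 ≈ 2065.0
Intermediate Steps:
v = -5/2 (v = -(-1)*(-15)/6 = -⅙*15 = -5/2 ≈ -2.5000)
S = 153/2 (S = -5/2*(-19) + 29 = 95/2 + 29 = 153/2 ≈ 76.500)
(21169/(-5965) + h(146, -95)/S)/11870 - 1*(-2065) = (21169/(-5965) + (-74 - 1*146)/(153/2))/11870 - 1*(-2065) = (21169*(-1/5965) + (-74 - 146)*(2/153))*(1/11870) + 2065 = (-21169/5965 - 220*2/153)*(1/11870) + 2065 = (-21169/5965 - 440/153)*(1/11870) + 2065 = -5863457/912645*1/11870 + 2065 = -5863457/10833096150 + 2065 = 22370337686293/10833096150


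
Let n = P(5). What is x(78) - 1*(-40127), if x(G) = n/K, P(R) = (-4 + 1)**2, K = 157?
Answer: 6299948/157 ≈ 40127.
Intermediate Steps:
P(R) = 9 (P(R) = (-3)**2 = 9)
n = 9
x(G) = 9/157
x(78) - 1*(-40127) = 9/157 - 1*(-40127) = 9/157 + 40127 = 6299948/157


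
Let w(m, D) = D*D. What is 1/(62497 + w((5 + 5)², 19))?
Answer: 1/62858 ≈ 1.5909e-5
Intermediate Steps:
w(m, D) = D²
1/(62497 + w((5 + 5)², 19)) = 1/(62497 + 19²) = 1/(62497 + 361) = 1/62858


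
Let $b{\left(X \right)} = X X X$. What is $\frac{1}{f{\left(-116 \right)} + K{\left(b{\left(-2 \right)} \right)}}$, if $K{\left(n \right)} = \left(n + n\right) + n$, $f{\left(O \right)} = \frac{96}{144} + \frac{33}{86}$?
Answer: $- \frac{258}{5921} \approx -0.043574$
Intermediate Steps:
$b{\left(X \right)} = X^{3}$ ($b{\left(X \right)} = X^{2} X = X^{3}$)
$f{\left(O \right)} = \frac{271}{258}$ ($f{\left(O \right)} = 96 \cdot \frac{1}{144} + 33 \cdot \frac{1}{86} = \frac{2}{3} + \frac{33}{86} = \frac{271}{258}$)
$K{\left(n \right)} = 3 n$ ($K{\left(n \right)} = 2 n + n = 3 n$)
$\frac{1}{f{\left(-116 \right)} + K{\left(b{\left(-2 \right)} \right)}} = \frac{1}{\frac{271}{258} + 3 \left(-2\right)^{3}} = \frac{1}{\frac{271}{258} + 3 \left(-8\right)} = \frac{1}{\frac{271}{258} - 24} = \frac{1}{- \frac{5921}{258}} = - \frac{258}{5921}$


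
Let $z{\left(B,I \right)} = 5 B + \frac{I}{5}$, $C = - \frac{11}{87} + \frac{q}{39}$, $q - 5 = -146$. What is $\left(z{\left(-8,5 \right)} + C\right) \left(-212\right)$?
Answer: $\frac{10248292}{1131} \approx 9061.3$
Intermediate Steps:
$q = -141$ ($q = 5 - 146 = -141$)
$C = - \frac{4232}{1131}$ ($C = - \frac{11}{87} - \frac{141}{39} = \left(-11\right) \frac{1}{87} - \frac{47}{13} = - \frac{11}{87} - \frac{47}{13} = - \frac{4232}{1131} \approx -3.7418$)
$z{\left(B,I \right)} = 5 B + \frac{I}{5}$ ($z{\left(B,I \right)} = 5 B + I \frac{1}{5} = 5 B + \frac{I}{5}$)
$\left(z{\left(-8,5 \right)} + C\right) \left(-212\right) = \left(\left(5 \left(-8\right) + \frac{1}{5} \cdot 5\right) - \frac{4232}{1131}\right) \left(-212\right) = \left(\left(-40 + 1\right) - \frac{4232}{1131}\right) \left(-212\right) = \left(-39 - \frac{4232}{1131}\right) \left(-212\right) = \left(- \frac{48341}{1131}\right) \left(-212\right) = \frac{10248292}{1131}$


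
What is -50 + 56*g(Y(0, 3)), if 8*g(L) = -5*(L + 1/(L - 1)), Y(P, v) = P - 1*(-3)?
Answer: -345/2 ≈ -172.50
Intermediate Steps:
Y(P, v) = 3 + P (Y(P, v) = P + 3 = 3 + P)
g(L) = -5*L/8 - 5/(8*(-1 + L)) (g(L) = (-5*(L + 1/(L - 1)))/8 = (-5*(L + 1/(-1 + L)))/8 = (-5*L - 5/(-1 + L))/8 = -5*L/8 - 5/(8*(-1 + L)))
-50 + 56*g(Y(0, 3)) = -50 + 56*(5*(-1 + (3 + 0) - (3 + 0)²)/(8*(-1 + (3 + 0)))) = -50 + 56*(5*(-1 + 3 - 1*3²)/(8*(-1 + 3))) = -50 + 56*((5/8)*(-1 + 3 - 1*9)/2) = -50 + 56*((5/8)*(½)*(-1 + 3 - 9)) = -50 + 56*((5/8)*(½)*(-7)) = -50 + 56*(-35/16) = -50 - 245/2 = -345/2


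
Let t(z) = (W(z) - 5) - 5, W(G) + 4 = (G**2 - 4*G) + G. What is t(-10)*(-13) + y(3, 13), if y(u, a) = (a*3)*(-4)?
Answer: -1664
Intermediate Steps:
W(G) = -4 + G**2 - 3*G (W(G) = -4 + ((G**2 - 4*G) + G) = -4 + (G**2 - 3*G) = -4 + G**2 - 3*G)
t(z) = -14 + z**2 - 3*z (t(z) = ((-4 + z**2 - 3*z) - 5) - 5 = (-9 + z**2 - 3*z) - 5 = -14 + z**2 - 3*z)
y(u, a) = -12*a (y(u, a) = (3*a)*(-4) = -12*a)
t(-10)*(-13) + y(3, 13) = (-14 + (-10)**2 - 3*(-10))*(-13) - 12*13 = (-14 + 100 + 30)*(-13) - 156 = 116*(-13) - 156 = -1508 - 156 = -1664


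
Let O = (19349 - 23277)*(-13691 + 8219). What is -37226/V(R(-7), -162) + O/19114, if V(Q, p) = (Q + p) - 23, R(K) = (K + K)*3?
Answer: 147123142/114181 ≈ 1288.5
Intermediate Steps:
O = 21494016 (O = -3928*(-5472) = 21494016)
R(K) = 6*K (R(K) = (2*K)*3 = 6*K)
V(Q, p) = -23 + Q + p
-37226/V(R(-7), -162) + O/19114 = -37226/(-23 + 6*(-7) - 162) + 21494016/19114 = -37226/(-23 - 42 - 162) + 21494016*(1/19114) = -37226/(-227) + 565632/503 = -37226*(-1/227) + 565632/503 = 37226/227 + 565632/503 = 147123142/114181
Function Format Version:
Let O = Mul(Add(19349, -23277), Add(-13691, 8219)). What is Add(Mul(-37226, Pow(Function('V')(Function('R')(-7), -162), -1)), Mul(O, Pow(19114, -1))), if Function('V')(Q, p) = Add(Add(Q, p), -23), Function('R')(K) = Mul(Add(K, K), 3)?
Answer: Rational(147123142, 114181) ≈ 1288.5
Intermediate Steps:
O = 21494016 (O = Mul(-3928, -5472) = 21494016)
Function('R')(K) = Mul(6, K) (Function('R')(K) = Mul(Mul(2, K), 3) = Mul(6, K))
Function('V')(Q, p) = Add(-23, Q, p)
Add(Mul(-37226, Pow(Function('V')(Function('R')(-7), -162), -1)), Mul(O, Pow(19114, -1))) = Add(Mul(-37226, Pow(Add(-23, Mul(6, -7), -162), -1)), Mul(21494016, Pow(19114, -1))) = Add(Mul(-37226, Pow(Add(-23, -42, -162), -1)), Mul(21494016, Rational(1, 19114))) = Add(Mul(-37226, Pow(-227, -1)), Rational(565632, 503)) = Add(Mul(-37226, Rational(-1, 227)), Rational(565632, 503)) = Add(Rational(37226, 227), Rational(565632, 503)) = Rational(147123142, 114181)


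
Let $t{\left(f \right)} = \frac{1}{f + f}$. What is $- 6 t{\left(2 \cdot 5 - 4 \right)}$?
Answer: $- \frac{1}{2} \approx -0.5$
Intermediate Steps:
$t{\left(f \right)} = \frac{1}{2 f}$
$- 6 t{\left(2 \cdot 5 - 4 \right)} = - 6 \frac{1}{2 \left(2 \cdot 5 - 4\right)} = - 6 \frac{1}{2 \left(10 - 4\right)} = - 6 \frac{1}{2 \cdot 6} = - 6 \cdot \frac{1}{2} \cdot \frac{1}{6} = \left(-6\right) \frac{1}{12} = - \frac{1}{2}$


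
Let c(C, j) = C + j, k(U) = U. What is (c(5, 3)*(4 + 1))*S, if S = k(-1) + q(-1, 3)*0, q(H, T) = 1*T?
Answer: -40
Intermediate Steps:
q(H, T) = T
S = -1 (S = -1 + 3*0 = -1 + 0 = -1)
(c(5, 3)*(4 + 1))*S = ((5 + 3)*(4 + 1))*(-1) = (8*5)*(-1) = 40*(-1) = -40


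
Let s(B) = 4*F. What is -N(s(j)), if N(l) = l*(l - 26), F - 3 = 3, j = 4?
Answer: 48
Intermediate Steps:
F = 6 (F = 3 + 3 = 6)
s(B) = 24 (s(B) = 4*6 = 24)
N(l) = l*(-26 + l)
-N(s(j)) = -24*(-26 + 24) = -24*(-2) = -1*(-48) = 48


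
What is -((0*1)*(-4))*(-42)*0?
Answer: 0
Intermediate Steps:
-((0*1)*(-4))*(-42)*0 = -(0*(-4))*(-42)*0 = -0*(-42)*0 = -0*0 = -1*0 = 0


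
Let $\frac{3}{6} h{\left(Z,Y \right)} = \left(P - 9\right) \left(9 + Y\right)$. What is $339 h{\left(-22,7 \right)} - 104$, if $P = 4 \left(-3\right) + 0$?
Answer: $-227912$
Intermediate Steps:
$P = -12$ ($P = -12 + 0 = -12$)
$h{\left(Z,Y \right)} = -378 - 42 Y$ ($h{\left(Z,Y \right)} = 2 \left(-12 - 9\right) \left(9 + Y\right) = 2 \left(- 21 \left(9 + Y\right)\right) = 2 \left(-189 - 21 Y\right) = -378 - 42 Y$)
$339 h{\left(-22,7 \right)} - 104 = 339 \left(-378 - 294\right) - 104 = 339 \left(-672\right) - 104 = -227808 - 104 = -227912$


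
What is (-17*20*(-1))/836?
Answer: 85/209 ≈ 0.40670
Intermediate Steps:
(-17*20*(-1))/836 = -340*(-1)*(1/836) = 340*(1/836) = 85/209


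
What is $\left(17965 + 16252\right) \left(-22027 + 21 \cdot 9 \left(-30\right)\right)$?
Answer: $-947708249$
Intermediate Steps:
$\left(17965 + 16252\right) \left(-22027 + 21 \cdot 9 \left(-30\right)\right) = 34217 \left(-22027 + 189 \left(-30\right)\right) = 34217 \left(-22027 - 5670\right) = 34217 \left(-27697\right) = -947708249$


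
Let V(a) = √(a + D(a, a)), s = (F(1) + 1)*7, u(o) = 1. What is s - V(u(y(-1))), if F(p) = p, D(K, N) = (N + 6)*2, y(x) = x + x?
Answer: 14 - √15 ≈ 10.127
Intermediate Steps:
y(x) = 2*x
D(K, N) = 12 + 2*N (D(K, N) = (6 + N)*2 = 12 + 2*N)
s = 14 (s = (1 + 1)*7 = 2*7 = 14)
V(a) = √(12 + 3*a) (V(a) = √(a + (12 + 2*a)) = √(12 + 3*a))
s - V(u(y(-1))) = 14 - √(12 + 3*1) = 14 - √(12 + 3) = 14 - √15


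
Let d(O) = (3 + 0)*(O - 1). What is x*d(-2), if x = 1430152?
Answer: -12871368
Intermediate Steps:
d(O) = -3 + 3*O (d(O) = 3*(-1 + O) = -3 + 3*O)
x*d(-2) = 1430152*(-3 + 3*(-2)) = 1430152*(-3 - 6) = 1430152*(-9) = -12871368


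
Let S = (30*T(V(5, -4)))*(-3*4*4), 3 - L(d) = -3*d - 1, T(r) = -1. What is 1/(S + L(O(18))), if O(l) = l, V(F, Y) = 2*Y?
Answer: 1/1498 ≈ 0.00066756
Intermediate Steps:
L(d) = 4 + 3*d (L(d) = 3 - (-3*d - 1) = 3 - (-1 - 3*d) = 3 + (1 + 3*d) = 4 + 3*d)
S = 1440 (S = (30*(-1))*(-3*4*4) = -(-360)*4 = -30*(-48) = 1440)
1/(S + L(O(18))) = 1/(1440 + (4 + 3*18)) = 1/(1440 + (4 + 54)) = 1/(1440 + 58) = 1/1498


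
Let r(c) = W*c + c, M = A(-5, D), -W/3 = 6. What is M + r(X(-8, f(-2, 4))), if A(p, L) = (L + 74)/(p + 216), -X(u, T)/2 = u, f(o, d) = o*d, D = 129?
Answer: -57189/211 ≈ -271.04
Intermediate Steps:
W = -18 (W = -3*6 = -18)
f(o, d) = d*o
X(u, T) = -2*u
A(p, L) = (74 + L)/(216 + p)
M = 203/211 (M = (74 + 129)/(216 - 5) = 203/211 ≈ 0.96209)
r(c) = -17*c (r(c) = -18*c + c = -17*c)
M + r(X(-8, f(-2, 4))) = 203/211 - (-34)*(-8) = 203/211 - 17*16 = 203/211 - 272 = -57189/211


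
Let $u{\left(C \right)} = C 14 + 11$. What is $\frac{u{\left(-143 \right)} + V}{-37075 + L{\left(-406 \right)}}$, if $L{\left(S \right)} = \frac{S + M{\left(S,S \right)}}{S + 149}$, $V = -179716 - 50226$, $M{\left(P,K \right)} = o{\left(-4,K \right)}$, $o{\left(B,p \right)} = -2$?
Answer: $\frac{59606781}{9527867} \approx 6.256$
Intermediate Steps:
$M{\left(P,K \right)} = -2$
$V = -229942$ ($V = -179716 - 50226 = -229942$)
$L{\left(S \right)} = \frac{-2 + S}{149 + S}$ ($L{\left(S \right)} = \frac{S - 2}{S + 149} = \frac{-2 + S}{149 + S}$)
$u{\left(C \right)} = 11 + 14 C$ ($u{\left(C \right)} = 14 C + 11 = 11 + 14 C$)
$\frac{u{\left(-143 \right)} + V}{-37075 + L{\left(-406 \right)}} = \frac{\left(11 + 14 \left(-143\right)\right) - 229942}{-37075 + \frac{-2 - 406}{149 - 406}} = \frac{\left(11 - 2002\right) - 229942}{-37075 + \frac{1}{-257} \left(-408\right)} = \frac{-1991 - 229942}{-37075 - - \frac{408}{257}} = - \frac{231933}{-37075 + \frac{408}{257}} = - \frac{231933}{- \frac{9527867}{257}} = \left(-231933\right) \left(- \frac{257}{9527867}\right) = \frac{59606781}{9527867}$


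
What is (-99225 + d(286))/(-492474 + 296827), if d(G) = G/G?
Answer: 99224/195647 ≈ 0.50716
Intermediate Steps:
d(G) = 1
(-99225 + d(286))/(-492474 + 296827) = (-99225 + 1)/(-492474 + 296827) = -99224/(-195647) = -99224*(-1/195647) = 99224/195647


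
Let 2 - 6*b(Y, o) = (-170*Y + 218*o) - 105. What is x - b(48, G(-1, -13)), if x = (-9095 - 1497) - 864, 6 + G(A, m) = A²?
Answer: -26031/2 ≈ -13016.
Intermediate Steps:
G(A, m) = -6 + A²
b(Y, o) = 107/6 - 109*o/3 + 85*Y/3 (b(Y, o) = ⅓ - ((-170*Y + 218*o) - 105)/6 = ⅓ - (-105 - 170*Y + 218*o)/6 = ⅓ + (35/2 - 109*o/3 + 85*Y/3) = 107/6 - 109*o/3 + 85*Y/3)
x = -11456 (x = -10592 - 864 = -11456)
x - b(48, G(-1, -13)) = -11456 - (107/6 - 109*(-6 + (-1)²)/3 + (85/3)*48) = -11456 - (107/6 - 109*(-6 + 1)/3 + 1360) = -11456 - (107/6 - 109/3*(-5) + 1360) = -11456 - (107/6 + 545/3 + 1360) = -11456 - 1*3119/2 = -11456 - 3119/2 = -26031/2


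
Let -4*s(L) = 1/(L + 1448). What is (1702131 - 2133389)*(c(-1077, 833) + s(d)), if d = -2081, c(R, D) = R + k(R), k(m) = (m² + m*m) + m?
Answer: -1265402944021741/1266 ≈ -9.9953e+11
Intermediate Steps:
k(m) = m + 2*m² (k(m) = (m² + m²) + m = 2*m² + m = m + 2*m²)
c(R, D) = R + R*(1 + 2*R)
s(L) = -1/(4*(1448 + L)) (s(L) = -1/(4*(L + 1448)) = -1/(4*(1448 + L)))
(1702131 - 2133389)*(c(-1077, 833) + s(d)) = (1702131 - 2133389)*(2*(-1077)*(1 - 1077) - 1/(5792 + 4*(-2081))) = -431258*(2*(-1077)*(-1076) - 1/(5792 - 8324)) = -431258*(2317704 - 1/(-2532)) = -431258*(2317704 - 1*(-1/2532)) = -431258*(2317704 + 1/2532) = -431258*5868426529/2532 = -1265402944021741/1266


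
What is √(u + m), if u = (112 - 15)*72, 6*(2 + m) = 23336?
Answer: √97842/3 ≈ 104.27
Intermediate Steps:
m = 11662/3 (m = -2 + (⅙)*23336 = -2 + 11668/3 = 11662/3 ≈ 3887.3)
u = 6984 (u = 97*72 = 6984)
√(u + m) = √(6984 + 11662/3) = √(32614/3) = √97842/3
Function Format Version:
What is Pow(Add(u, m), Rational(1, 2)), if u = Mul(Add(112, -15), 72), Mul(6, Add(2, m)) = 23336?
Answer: Mul(Rational(1, 3), Pow(97842, Rational(1, 2))) ≈ 104.27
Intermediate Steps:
m = Rational(11662, 3) (m = Add(-2, Mul(Rational(1, 6), 23336)) = Add(-2, Rational(11668, 3)) = Rational(11662, 3) ≈ 3887.3)
u = 6984 (u = Mul(97, 72) = 6984)
Pow(Add(u, m), Rational(1, 2)) = Pow(Add(6984, Rational(11662, 3)), Rational(1, 2)) = Pow(Rational(32614, 3), Rational(1, 2)) = Mul(Rational(1, 3), Pow(97842, Rational(1, 2)))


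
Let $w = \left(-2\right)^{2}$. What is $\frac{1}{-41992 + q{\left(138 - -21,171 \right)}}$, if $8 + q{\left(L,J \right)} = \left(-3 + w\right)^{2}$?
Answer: $- \frac{1}{41999} \approx -2.381 \cdot 10^{-5}$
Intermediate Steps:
$w = 4$
$q{\left(L,J \right)} = -7$ ($q{\left(L,J \right)} = -8 + \left(-3 + 4\right)^{2} = -8 + 1^{2} = -8 + 1 = -7$)
$\frac{1}{-41992 + q{\left(138 - -21,171 \right)}} = \frac{1}{-41992 - 7} = \frac{1}{-41999} = - \frac{1}{41999}$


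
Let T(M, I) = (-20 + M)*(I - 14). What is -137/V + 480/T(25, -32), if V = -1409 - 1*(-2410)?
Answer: -51199/23023 ≈ -2.2238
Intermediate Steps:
V = 1001 (V = -1409 + 2410 = 1001)
T(M, I) = (-20 + M)*(-14 + I)
-137/V + 480/T(25, -32) = -137/1001 + 480/(280 - 20*(-32) - 14*25 - 32*25) = -137*1/1001 + 480/(280 + 640 - 350 - 800) = -137/1001 + 480/(-230) = -137/1001 + 480*(-1/230) = -137/1001 - 48/23 = -51199/23023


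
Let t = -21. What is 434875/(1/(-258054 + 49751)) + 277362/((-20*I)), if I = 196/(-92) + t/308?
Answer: -1007766589093039/11125 ≈ -9.0586e+10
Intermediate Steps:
I = -2225/1012 (I = 196/(-92) - 21/308 = 196*(-1/92) - 21*1/308 = -49/23 - 3/44 = -2225/1012 ≈ -2.1986)
434875/(1/(-258054 + 49751)) + 277362/((-20*I)) = 434875/(1/(-258054 + 49751)) + 277362/((-20*(-2225/1012))) = 434875/(1/(-208303)) + 277362/(11125/253) = 434875/(-1/208303) + 277362*(253/11125) = 434875*(-208303) + 70172586/11125 = -90585767125 + 70172586/11125 = -1007766589093039/11125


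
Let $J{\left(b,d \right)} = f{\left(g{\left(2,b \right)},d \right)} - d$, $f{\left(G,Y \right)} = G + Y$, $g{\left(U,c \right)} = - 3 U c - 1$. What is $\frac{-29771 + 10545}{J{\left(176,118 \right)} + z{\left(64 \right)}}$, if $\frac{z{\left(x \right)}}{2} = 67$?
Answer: $\frac{19226}{923} \approx 20.83$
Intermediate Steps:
$z{\left(x \right)} = 134$ ($z{\left(x \right)} = 2 \cdot 67 = 134$)
$g{\left(U,c \right)} = -1 - 3 U c$ ($g{\left(U,c \right)} = - 3 U c - 1 = -1 - 3 U c$)
$J{\left(b,d \right)} = -1 - 6 b$ ($J{\left(b,d \right)} = \left(\left(-1 - 6 b\right) + d\right) - d = \left(-1 + d - 6 b\right) - d = -1 - 6 b$)
$\frac{-29771 + 10545}{J{\left(176,118 \right)} + z{\left(64 \right)}} = \frac{-29771 + 10545}{\left(-1 - 1056\right) + 134} = - \frac{19226}{\left(-1 - 1056\right) + 134} = - \frac{19226}{-1057 + 134} = - \frac{19226}{-923} = \left(-19226\right) \left(- \frac{1}{923}\right) = \frac{19226}{923}$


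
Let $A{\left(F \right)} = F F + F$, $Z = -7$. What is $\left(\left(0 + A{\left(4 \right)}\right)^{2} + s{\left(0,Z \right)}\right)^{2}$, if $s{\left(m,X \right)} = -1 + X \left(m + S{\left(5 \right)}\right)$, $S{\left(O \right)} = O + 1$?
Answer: $127449$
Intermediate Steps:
$S{\left(O \right)} = 1 + O$
$A{\left(F \right)} = F + F^{2}$ ($A{\left(F \right)} = F^{2} + F = F + F^{2}$)
$s{\left(m,X \right)} = -1 + X \left(6 + m\right)$ ($s{\left(m,X \right)} = -1 + X \left(m + \left(1 + 5\right)\right) = -1 + X \left(m + 6\right) = -1 + X \left(6 + m\right)$)
$\left(\left(0 + A{\left(4 \right)}\right)^{2} + s{\left(0,Z \right)}\right)^{2} = \left(\left(0 + 4 \left(1 + 4\right)\right)^{2} - 43\right)^{2} = \left(\left(0 + 4 \cdot 5\right)^{2} - 43\right)^{2} = \left(\left(0 + 20\right)^{2} - 43\right)^{2} = \left(20^{2} - 43\right)^{2} = \left(400 - 43\right)^{2} = 357^{2} = 127449$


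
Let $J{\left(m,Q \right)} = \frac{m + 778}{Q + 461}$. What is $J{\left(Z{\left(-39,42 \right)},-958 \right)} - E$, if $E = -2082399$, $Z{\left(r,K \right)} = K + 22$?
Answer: $\frac{1034951461}{497} \approx 2.0824 \cdot 10^{6}$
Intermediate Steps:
$Z{\left(r,K \right)} = 22 + K$
$J{\left(m,Q \right)} = \frac{778 + m}{461 + Q}$
$J{\left(Z{\left(-39,42 \right)},-958 \right)} - E = \frac{778 + \left(22 + 42\right)}{461 - 958} - -2082399 = \frac{778 + 64}{-497} + 2082399 = \left(- \frac{1}{497}\right) 842 + 2082399 = - \frac{842}{497} + 2082399 = \frac{1034951461}{497}$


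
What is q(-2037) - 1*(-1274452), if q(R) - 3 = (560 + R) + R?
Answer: 1270941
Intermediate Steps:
q(R) = 563 + 2*R (q(R) = 3 + ((560 + R) + R) = 3 + (560 + 2*R) = 563 + 2*R)
q(-2037) - 1*(-1274452) = (563 + 2*(-2037)) - 1*(-1274452) = (563 - 4074) + 1274452 = -3511 + 1274452 = 1270941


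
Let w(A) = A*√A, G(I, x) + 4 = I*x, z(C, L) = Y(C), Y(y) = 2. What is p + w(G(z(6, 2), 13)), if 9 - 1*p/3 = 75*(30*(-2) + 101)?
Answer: -9198 + 22*√22 ≈ -9094.8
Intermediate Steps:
z(C, L) = 2
G(I, x) = -4 + I*x
w(A) = A^(3/2)
p = -9198 (p = 27 - 225*(30*(-2) + 101) = 27 - 225*(-60 + 101) = 27 - 225*41 = 27 - 3*3075 = 27 - 9225 = -9198)
p + w(G(z(6, 2), 13)) = -9198 + (-4 + 2*13)^(3/2) = -9198 + (-4 + 26)^(3/2) = -9198 + 22^(3/2) = -9198 + 22*√22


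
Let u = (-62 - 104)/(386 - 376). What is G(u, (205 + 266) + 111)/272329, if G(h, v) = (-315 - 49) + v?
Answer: 218/272329 ≈ 0.00080050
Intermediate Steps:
u = -83/5 (u = -166/10 = -166*⅒ = -83/5 ≈ -16.600)
G(h, v) = -364 + v
G(u, (205 + 266) + 111)/272329 = (-364 + ((205 + 266) + 111))/272329 = (-364 + (471 + 111))*(1/272329) = (-364 + 582)*(1/272329) = 218*(1/272329) = 218/272329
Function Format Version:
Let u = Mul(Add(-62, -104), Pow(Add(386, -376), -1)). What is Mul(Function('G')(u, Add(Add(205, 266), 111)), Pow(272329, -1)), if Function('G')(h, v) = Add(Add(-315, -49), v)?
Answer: Rational(218, 272329) ≈ 0.00080050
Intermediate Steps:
u = Rational(-83, 5) (u = Mul(-166, Pow(10, -1)) = Mul(-166, Rational(1, 10)) = Rational(-83, 5) ≈ -16.600)
Function('G')(h, v) = Add(-364, v)
Mul(Function('G')(u, Add(Add(205, 266), 111)), Pow(272329, -1)) = Mul(Add(-364, Add(Add(205, 266), 111)), Pow(272329, -1)) = Mul(Add(-364, Add(471, 111)), Rational(1, 272329)) = Mul(Add(-364, 582), Rational(1, 272329)) = Mul(218, Rational(1, 272329)) = Rational(218, 272329)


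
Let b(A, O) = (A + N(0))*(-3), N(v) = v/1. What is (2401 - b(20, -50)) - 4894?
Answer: -2433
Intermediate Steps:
N(v) = v (N(v) = v*1 = v)
b(A, O) = -3*A (b(A, O) = (A + 0)*(-3) = A*(-3) = -3*A)
(2401 - b(20, -50)) - 4894 = (2401 - (-3)*20) - 4894 = (2401 - 1*(-60)) - 4894 = (2401 + 60) - 4894 = 2461 - 4894 = -2433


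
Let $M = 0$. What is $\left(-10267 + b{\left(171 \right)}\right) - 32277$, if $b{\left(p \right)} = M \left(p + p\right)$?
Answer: $-42544$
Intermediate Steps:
$b{\left(p \right)} = 0$ ($b{\left(p \right)} = 0 \left(p + p\right) = 0 \cdot 2 p = 0$)
$\left(-10267 + b{\left(171 \right)}\right) - 32277 = \left(-10267 + 0\right) - 32277 = -10267 - 32277 = -42544$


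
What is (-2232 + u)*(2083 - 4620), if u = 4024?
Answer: -4546304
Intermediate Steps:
(-2232 + u)*(2083 - 4620) = (-2232 + 4024)*(2083 - 4620) = 1792*(-2537) = -4546304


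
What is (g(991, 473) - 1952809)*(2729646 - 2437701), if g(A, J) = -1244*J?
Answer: -741896764845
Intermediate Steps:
(g(991, 473) - 1952809)*(2729646 - 2437701) = (-1244*473 - 1952809)*(2729646 - 2437701) = (-588412 - 1952809)*291945 = -2541221*291945 = -741896764845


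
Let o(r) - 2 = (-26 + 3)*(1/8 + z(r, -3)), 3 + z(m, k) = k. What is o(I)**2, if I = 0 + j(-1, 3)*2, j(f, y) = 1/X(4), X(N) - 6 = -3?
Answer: 1203409/64 ≈ 18803.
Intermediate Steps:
X(N) = 3 (X(N) = 6 - 3 = 3)
z(m, k) = -3 + k
j(f, y) = 1/3
I = 2/3 (I = 0 + (1/3)*2 = 0 + 2/3 = 2/3 ≈ 0.66667)
o(r) = 1097/8 (o(r) = 2 + (-26 + 3)*(1/8 + (-3 - 3)) = 2 - 23*(1/8 - 6) = 2 - 23*(-47/8) = 2 + 1081/8 = 1097/8)
o(I)**2 = (1097/8)**2 = 1203409/64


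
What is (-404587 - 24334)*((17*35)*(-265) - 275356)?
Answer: 185736089551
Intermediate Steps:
(-404587 - 24334)*((17*35)*(-265) - 275356) = -428921*(595*(-265) - 275356) = -428921*(-157675 - 275356) = -428921*(-433031) = 185736089551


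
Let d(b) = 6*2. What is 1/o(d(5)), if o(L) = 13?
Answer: 1/13 ≈ 0.076923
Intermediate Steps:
d(b) = 12
1/o(d(5)) = 1/13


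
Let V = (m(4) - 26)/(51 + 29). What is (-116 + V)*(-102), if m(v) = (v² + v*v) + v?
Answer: 47277/4 ≈ 11819.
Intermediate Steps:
m(v) = v + 2*v² (m(v) = (v² + v²) + v = 2*v² + v = v + 2*v²)
V = ⅛ (V = (4*(1 + 2*4) - 26)/(51 + 29) = (4*(1 + 8) - 26)/80 = (4*9 - 26)*(1/80) = (36 - 26)*(1/80) = 10*(1/80) = ⅛ ≈ 0.12500)
(-116 + V)*(-102) = (-116 + ⅛)*(-102) = -927/8*(-102) = 47277/4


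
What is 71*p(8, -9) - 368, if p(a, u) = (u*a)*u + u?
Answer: 45001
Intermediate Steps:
p(a, u) = u + a*u² (p(a, u) = (a*u)*u + u = a*u² + u = u + a*u²)
71*p(8, -9) - 368 = 71*(-9*(1 + 8*(-9))) - 368 = 71*(-9*(1 - 72)) - 368 = 71*(-9*(-71)) - 368 = 71*639 - 368 = 45369 - 368 = 45001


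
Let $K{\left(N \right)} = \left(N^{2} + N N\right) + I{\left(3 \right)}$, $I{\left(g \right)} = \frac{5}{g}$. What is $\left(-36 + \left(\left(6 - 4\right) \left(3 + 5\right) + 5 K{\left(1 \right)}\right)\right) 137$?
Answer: $- \frac{685}{3} \approx -228.33$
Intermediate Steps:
$K{\left(N \right)} = \frac{5}{3} + 2 N^{2}$ ($K{\left(N \right)} = \left(N^{2} + N N\right) + \frac{5}{3} = \left(N^{2} + N^{2}\right) + 5 \cdot \frac{1}{3} = 2 N^{2} + \frac{5}{3} = \frac{5}{3} + 2 N^{2}$)
$\left(-36 + \left(\left(6 - 4\right) \left(3 + 5\right) + 5 K{\left(1 \right)}\right)\right) 137 = \left(-36 + \left(\left(6 - 4\right) \left(3 + 5\right) + 5 \left(\frac{5}{3} + 2 \cdot 1^{2}\right)\right)\right) 137 = \left(-36 + \left(2 \cdot 8 + 5 \left(\frac{5}{3} + 2 \cdot 1\right)\right)\right) 137 = \left(-36 + \left(16 + 5 \left(\frac{5}{3} + 2\right)\right)\right) 137 = \left(-36 + \left(16 + 5 \cdot \frac{11}{3}\right)\right) 137 = \left(-36 + \left(16 + \frac{55}{3}\right)\right) 137 = \left(-36 + \frac{103}{3}\right) 137 = \left(- \frac{5}{3}\right) 137 = - \frac{685}{3}$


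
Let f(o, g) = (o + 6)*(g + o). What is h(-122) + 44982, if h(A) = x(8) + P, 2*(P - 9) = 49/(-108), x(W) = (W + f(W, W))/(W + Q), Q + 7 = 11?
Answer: 9722183/216 ≈ 45010.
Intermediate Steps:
f(o, g) = (6 + o)*(g + o)
Q = 4 (Q = -7 + 11 = 4)
x(W) = (2*W**2 + 13*W)/(4 + W) (x(W) = (W + (W**2 + 6*W + 6*W + W*W))/(W + 4) = (W + (W**2 + 6*W + 6*W + W**2))/(4 + W) = (W + (2*W**2 + 12*W))/(4 + W) = (2*W**2 + 13*W)/(4 + W))
P = 1895/216 (P = 9 + (49/(-108))/2 = 9 + (49*(-1/108))/2 = 9 + (1/2)*(-49/108) = 9 - 49/216 = 1895/216 ≈ 8.7731)
h(A) = 6071/216 (h(A) = 8*(13 + 2*8)/(4 + 8) + 1895/216 = 8*(13 + 16)/12 + 1895/216 = 8*(1/12)*29 + 1895/216 = 58/3 + 1895/216 = 6071/216)
h(-122) + 44982 = 6071/216 + 44982 = 9722183/216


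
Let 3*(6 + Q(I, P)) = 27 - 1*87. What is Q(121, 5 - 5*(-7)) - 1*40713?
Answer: -40739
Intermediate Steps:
Q(I, P) = -26 (Q(I, P) = -6 + (27 - 1*87)/3 = -6 + (27 - 87)/3 = -6 + (⅓)*(-60) = -6 - 20 = -26)
Q(121, 5 - 5*(-7)) - 1*40713 = -26 - 1*40713 = -26 - 40713 = -40739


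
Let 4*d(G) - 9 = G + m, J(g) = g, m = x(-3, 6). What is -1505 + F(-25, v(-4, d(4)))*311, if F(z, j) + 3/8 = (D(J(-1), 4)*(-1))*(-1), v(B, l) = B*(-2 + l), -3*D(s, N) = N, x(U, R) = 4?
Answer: -48871/24 ≈ -2036.3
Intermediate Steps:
m = 4
D(s, N) = -N/3
d(G) = 13/4 + G/4 (d(G) = 9/4 + (G + 4)/4 = 9/4 + (4 + G)/4 = 9/4 + (1 + G/4) = 13/4 + G/4)
F(z, j) = -41/24 (F(z, j) = -3/8 + (-⅓*4*(-1))*(-1) = -3/8 - 4/3*(-1)*(-1) = -3/8 + (4/3)*(-1) = -3/8 - 4/3 = -41/24)
-1505 + F(-25, v(-4, d(4)))*311 = -1505 - 41/24*311 = -1505 - 12751/24 = -48871/24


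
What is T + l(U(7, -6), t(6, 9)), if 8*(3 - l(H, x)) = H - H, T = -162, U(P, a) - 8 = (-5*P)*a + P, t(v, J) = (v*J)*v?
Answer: -159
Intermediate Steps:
t(v, J) = J*v² (t(v, J) = (J*v)*v = J*v²)
U(P, a) = 8 + P - 5*P*a (U(P, a) = 8 + ((-5*P)*a + P) = 8 + (-5*P*a + P) = 8 + (P - 5*P*a) = 8 + P - 5*P*a)
l(H, x) = 3 (l(H, x) = 3 - (H - H)/8 = 3 - ⅛*0 = 3 + 0 = 3)
T + l(U(7, -6), t(6, 9)) = -162 + 3 = -159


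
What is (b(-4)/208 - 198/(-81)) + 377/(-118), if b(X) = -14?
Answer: -45161/55224 ≈ -0.81778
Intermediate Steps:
(b(-4)/208 - 198/(-81)) + 377/(-118) = (-14/208 - 198/(-81)) + 377/(-118) = (-14*1/208 - 198*(-1/81)) + 377*(-1/118) = (-7/104 + 22/9) - 377/118 = 2225/936 - 377/118 = -45161/55224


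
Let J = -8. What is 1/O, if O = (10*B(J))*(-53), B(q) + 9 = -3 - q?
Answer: 1/2120 ≈ 0.00047170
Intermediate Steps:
B(q) = -12 - q (B(q) = -9 + (-3 - q) = -12 - q)
O = 2120 (O = (10*(-12 - 1*(-8)))*(-53) = (10*(-12 + 8))*(-53) = (10*(-4))*(-53) = -40*(-53) = 2120)
1/O = 1/2120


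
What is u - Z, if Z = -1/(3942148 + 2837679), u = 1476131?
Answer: 10007912809338/6779827 ≈ 1.4761e+6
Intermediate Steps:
Z = -1/6779827 ≈ -1.4750e-7
u - Z = 1476131 - 1*(-1/6779827) = 1476131 + 1/6779827 = 10007912809338/6779827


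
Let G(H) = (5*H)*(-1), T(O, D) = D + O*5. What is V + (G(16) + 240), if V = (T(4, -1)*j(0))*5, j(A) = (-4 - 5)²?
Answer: 7855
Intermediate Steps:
T(O, D) = D + 5*O
j(A) = 81 (j(A) = (-9)² = 81)
G(H) = -5*H
V = 7695 (V = ((-1 + 5*4)*81)*5 = ((-1 + 20)*81)*5 = (19*81)*5 = 1539*5 = 7695)
V + (G(16) + 240) = 7695 + (-5*16 + 240) = 7695 + (-80 + 240) = 7695 + 160 = 7855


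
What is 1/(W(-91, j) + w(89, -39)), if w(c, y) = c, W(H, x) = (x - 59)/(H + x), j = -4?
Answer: 95/8518 ≈ 0.011153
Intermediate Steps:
W(H, x) = (-59 + x)/(H + x)
1/(W(-91, j) + w(89, -39)) = 1/((-59 - 4)/(-91 - 4) + 89) = 1/(-63/(-95) + 89) = 1/(-1/95*(-63) + 89) = 1/(63/95 + 89) = 1/(8518/95) = 95/8518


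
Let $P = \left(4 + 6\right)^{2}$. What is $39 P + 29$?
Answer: $3929$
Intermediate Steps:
$P = 100$ ($P = 10^{2} = 100$)
$39 P + 29 = 39 \cdot 100 + 29 = 3900 + 29 = 3929$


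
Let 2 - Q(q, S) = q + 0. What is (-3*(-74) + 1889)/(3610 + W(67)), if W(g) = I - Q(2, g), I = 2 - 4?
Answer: 2111/3608 ≈ 0.58509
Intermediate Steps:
Q(q, S) = 2 - q (Q(q, S) = 2 - (q + 0) = 2 - q)
I = -2
W(g) = -2 (W(g) = -2 - (2 - 1*2) = -2 - (2 - 2) = -2 - 1*0 = -2 + 0 = -2)
(-3*(-74) + 1889)/(3610 + W(67)) = (-3*(-74) + 1889)/(3610 - 2) = (222 + 1889)/3608 = 2111*(1/3608) = 2111/3608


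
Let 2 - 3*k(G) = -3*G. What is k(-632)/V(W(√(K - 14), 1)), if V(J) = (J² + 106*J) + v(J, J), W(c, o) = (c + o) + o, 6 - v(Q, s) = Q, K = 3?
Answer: 1894*I/(3*(-209*I + 109*√11)) ≈ -0.75671 + 1.3089*I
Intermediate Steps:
v(Q, s) = 6 - Q
W(c, o) = c + 2*o
k(G) = ⅔ + G (k(G) = ⅔ - (-1)*G = ⅔ + G)
V(J) = 6 + J² + 105*J (V(J) = (J² + 106*J) + (6 - J) = 6 + J² + 105*J)
k(-632)/V(W(√(K - 14), 1)) = (⅔ - 632)/(6 + (√(3 - 14) + 2*1)² + 105*(√(3 - 14) + 2*1)) = -1894/(3*(6 + (√(-11) + 2)² + 105*(√(-11) + 2))) = -1894/(3*(6 + (I*√11 + 2)² + 105*(I*√11 + 2))) = -1894/(3*(6 + (2 + I*√11)² + 105*(2 + I*√11))) = -1894/(3*(6 + (2 + I*√11)² + (210 + 105*I*√11))) = -1894/(3*(216 + (2 + I*√11)² + 105*I*√11))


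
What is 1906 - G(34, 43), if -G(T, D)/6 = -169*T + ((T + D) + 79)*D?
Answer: 7678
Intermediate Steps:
G(T, D) = 1014*T - 6*D*(79 + D + T) (G(T, D) = -6*(-169*T + ((T + D) + 79)*D) = -6*(-169*T + ((D + T) + 79)*D) = -6*(-169*T + (79 + D + T)*D) = -6*(-169*T + D*(79 + D + T)) = 1014*T - 6*D*(79 + D + T))
1906 - G(34, 43) = 1906 - (-474*43 - 6*43² + 1014*34 - 6*43*34) = 1906 - (-20382 - 6*1849 + 34476 - 8772) = 1906 - (-20382 - 11094 + 34476 - 8772) = 1906 - 1*(-5772) = 1906 + 5772 = 7678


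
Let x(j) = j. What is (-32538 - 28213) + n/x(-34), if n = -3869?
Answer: -2061665/34 ≈ -60637.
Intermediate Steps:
(-32538 - 28213) + n/x(-34) = (-32538 - 28213) - 3869/(-34) = -60751 - 3869*(-1/34) = -60751 + 3869/34 = -2061665/34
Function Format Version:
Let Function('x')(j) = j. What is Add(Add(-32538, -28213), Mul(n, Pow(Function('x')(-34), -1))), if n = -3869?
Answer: Rational(-2061665, 34) ≈ -60637.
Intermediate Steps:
Add(Add(-32538, -28213), Mul(n, Pow(Function('x')(-34), -1))) = Add(Add(-32538, -28213), Mul(-3869, Pow(-34, -1))) = Add(-60751, Mul(-3869, Rational(-1, 34))) = Add(-60751, Rational(3869, 34)) = Rational(-2061665, 34)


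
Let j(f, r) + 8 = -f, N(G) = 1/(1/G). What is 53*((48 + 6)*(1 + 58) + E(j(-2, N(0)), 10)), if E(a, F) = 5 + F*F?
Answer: 174423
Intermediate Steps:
N(G) = G (N(G) = 1/(1/G) = G)
j(f, r) = -8 - f
E(a, F) = 5 + F²
53*((48 + 6)*(1 + 58) + E(j(-2, N(0)), 10)) = 53*((48 + 6)*(1 + 58) + (5 + 10²)) = 53*(54*59 + (5 + 100)) = 53*(3186 + 105) = 53*3291 = 174423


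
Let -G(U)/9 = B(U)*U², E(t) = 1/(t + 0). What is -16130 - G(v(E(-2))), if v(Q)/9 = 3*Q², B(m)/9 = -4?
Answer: -123569/4 ≈ -30892.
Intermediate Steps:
B(m) = -36 (B(m) = 9*(-4) = -36)
E(t) = 1/t
v(Q) = 27*Q² (v(Q) = 9*(3*Q²) = 27*Q²)
G(U) = 324*U² (G(U) = -(-324)*U² = 324*U²)
-16130 - G(v(E(-2))) = -16130 - 324*(27*(1/(-2))²)² = -16130 - 324*(27*(-½)²)² = -16130 - 324*(27*(¼))² = -16130 - 324*(27/4)² = -16130 - 324*729/16 = -16130 - 1*59049/4 = -16130 - 59049/4 = -123569/4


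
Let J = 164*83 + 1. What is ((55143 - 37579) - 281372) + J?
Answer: -250195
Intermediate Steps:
J = 13613 (J = 13612 + 1 = 13613)
((55143 - 37579) - 281372) + J = ((55143 - 37579) - 281372) + 13613 = (17564 - 281372) + 13613 = -263808 + 13613 = -250195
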